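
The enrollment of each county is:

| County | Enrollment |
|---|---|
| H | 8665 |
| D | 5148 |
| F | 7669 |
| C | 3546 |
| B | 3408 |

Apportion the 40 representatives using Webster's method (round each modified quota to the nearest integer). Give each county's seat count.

Standard divisor 28436/40 ≈ 710.9; standard quotas: H 12.189, D 7.242, F 10.788, C 4.988, B 4.794.
Rounding to the nearest integer gives H 12, D 7, F 11, C 5, B 5 — total 40, matching the house size, so no adjustment is needed.

H 12; D 7; F 11; C 5; B 5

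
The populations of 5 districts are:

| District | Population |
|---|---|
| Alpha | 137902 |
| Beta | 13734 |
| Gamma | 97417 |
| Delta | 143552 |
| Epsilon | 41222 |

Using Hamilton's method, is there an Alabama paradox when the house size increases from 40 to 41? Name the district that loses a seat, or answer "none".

none

At 40 seats: Alpha 13, Beta 1, Gamma 9, Delta 13, Epsilon 4.
At 41 seats: Alpha 13, Beta 1, Gamma 9, Delta 14, Epsilon 4.
No district's allocation decreased.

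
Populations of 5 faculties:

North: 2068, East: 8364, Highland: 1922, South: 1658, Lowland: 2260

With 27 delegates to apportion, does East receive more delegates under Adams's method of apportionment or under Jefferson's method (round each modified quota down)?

Jefferson

Adams: North 4, East 13, Highland 3, South 3, Lowland 4.
Jefferson: North 3, East 15, Highland 3, South 2, Lowland 4.
East gets 13 under Adams and 15 under Jefferson.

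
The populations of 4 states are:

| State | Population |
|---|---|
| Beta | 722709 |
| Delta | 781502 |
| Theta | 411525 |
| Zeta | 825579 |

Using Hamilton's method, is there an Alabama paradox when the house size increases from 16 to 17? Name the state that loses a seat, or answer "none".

At 16 seats: Beta 4, Delta 5, Theta 2, Zeta 5.
At 17 seats: Beta 4, Delta 5, Theta 3, Zeta 5.
No state's allocation decreased.

none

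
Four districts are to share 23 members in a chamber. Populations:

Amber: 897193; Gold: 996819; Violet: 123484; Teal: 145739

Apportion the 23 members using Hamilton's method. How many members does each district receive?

Amber 9; Gold 11; Violet 1; Teal 2

Standard divisor: 2163235 ÷ 23 ≈ 94053.696.
Standard quotas: Amber 9.5392, Gold 10.5984, Violet 1.3129, Teal 1.5495.
Lower quotas: Amber 9, Gold 10, Violet 1, Teal 1 (sum 21, leaving 2 seats).
Remainders in descending order: Gold 0.5984, Teal 0.5495, Amber 0.5392, Violet 0.3129.
Largest remainders: Gold, Teal receive the extra seats.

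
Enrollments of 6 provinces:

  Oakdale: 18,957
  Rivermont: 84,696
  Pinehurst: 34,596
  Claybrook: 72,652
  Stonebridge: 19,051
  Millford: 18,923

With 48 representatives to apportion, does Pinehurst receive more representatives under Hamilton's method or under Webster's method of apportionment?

Hamilton

Hamilton: Oakdale 4, Rivermont 16, Pinehurst 7, Claybrook 14, Stonebridge 4, Millford 3.
Webster: Oakdale 4, Rivermont 16, Pinehurst 6, Claybrook 14, Stonebridge 4, Millford 4.
Pinehurst gets 7 under Hamilton and 6 under Webster.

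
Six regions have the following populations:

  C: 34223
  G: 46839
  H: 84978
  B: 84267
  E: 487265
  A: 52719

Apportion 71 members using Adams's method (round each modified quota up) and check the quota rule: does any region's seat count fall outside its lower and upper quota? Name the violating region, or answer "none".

E

Standard quotas: C 3.075, G 4.208, H 7.634, B 7.571, E 43.776, A 4.736.
Adams allocation: C 3, G 5, H 8, B 8, E 42, A 5.
E has quota 43.776 (lower 43, upper 44) but receives 42 — outside the quota interval.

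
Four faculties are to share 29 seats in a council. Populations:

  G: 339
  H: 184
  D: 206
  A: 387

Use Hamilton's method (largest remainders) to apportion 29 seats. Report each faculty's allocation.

G 9, H 5, D 5, A 10

Total 1116; standard divisor 1116/29 ≈ 38.483.
Standard quotas: G 8.809, H 4.781, D 5.353, A 10.056.
Lower quotas: G 8, H 4, D 5, A 10 (sum 27, leaving 2 seats).
Remainders in descending order: G 0.809, H 0.781, D 0.353, A 0.056.
Largest remainders: G, H receive the extra seats.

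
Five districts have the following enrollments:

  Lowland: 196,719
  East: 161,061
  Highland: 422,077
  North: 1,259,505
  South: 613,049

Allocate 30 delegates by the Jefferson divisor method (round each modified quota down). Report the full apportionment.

Standard divisor 2652411/30 ≈ 88413.7; standard quotas: Lowland 2.225, East 1.822, Highland 4.774, North 14.246, South 6.934.
Rounding down gives 2, 1, 4, 14, 6 = 27 seats, so the divisor must be adjusted.
With modified divisor 82200: modified quotas Lowland 2.393, East 1.959, Highland 5.135, North 15.322, South 7.458.
Rounding down: Lowland 2, East 1, Highland 5, North 15, South 7 (total 30).

Lowland=2, East=1, Highland=5, North=15, South=7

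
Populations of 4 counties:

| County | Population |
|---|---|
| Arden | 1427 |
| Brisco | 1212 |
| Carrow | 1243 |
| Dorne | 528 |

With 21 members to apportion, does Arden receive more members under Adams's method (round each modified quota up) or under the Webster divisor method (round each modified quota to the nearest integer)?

Webster

Adams: Arden 6, Brisco 6, Carrow 6, Dorne 3.
Webster: Arden 7, Brisco 6, Carrow 6, Dorne 2.
Arden gets 6 under Adams and 7 under Webster.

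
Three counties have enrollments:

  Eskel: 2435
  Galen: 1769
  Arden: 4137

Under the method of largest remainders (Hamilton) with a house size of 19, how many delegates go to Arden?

The standard divisor is 8341/19 = 439.
Standard quotas: Eskel 5.547, Galen 4.030, Arden 9.424.
Lower quotas: Eskel 5, Galen 4, Arden 9 (sum 18, leaving 1 seat).
Remainders in descending order: Eskel 0.547, Arden 0.424, Galen 0.030.
Largest remainder: Eskel receives the extra seat.
Arden receives 9.

9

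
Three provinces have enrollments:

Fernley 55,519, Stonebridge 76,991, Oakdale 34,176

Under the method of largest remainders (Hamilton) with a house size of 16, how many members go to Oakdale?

Total 166686; standard divisor 166686/16 ≈ 10417.875.
Standard quotas: Fernley 5.3292, Stonebridge 7.3903, Oakdale 3.2805.
Lower quotas: Fernley 5, Stonebridge 7, Oakdale 3 (sum 15, leaving 1 seat).
Remainders in descending order: Stonebridge 0.3903, Fernley 0.3292, Oakdale 0.2805.
The surplus seat goes to Stonebridge.
Oakdale receives 3.

3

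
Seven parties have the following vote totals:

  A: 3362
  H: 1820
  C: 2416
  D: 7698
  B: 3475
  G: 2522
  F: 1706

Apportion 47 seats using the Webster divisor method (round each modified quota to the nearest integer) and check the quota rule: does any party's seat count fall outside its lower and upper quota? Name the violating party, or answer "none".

Standard quotas: A 6.870, H 3.719, C 4.937, D 15.731, B 7.101, G 5.154, F 3.486.
Webster allocation: A 7, H 4, C 5, D 16, B 7, G 5, F 3.
Every allocation lies between the lower and upper quota.

none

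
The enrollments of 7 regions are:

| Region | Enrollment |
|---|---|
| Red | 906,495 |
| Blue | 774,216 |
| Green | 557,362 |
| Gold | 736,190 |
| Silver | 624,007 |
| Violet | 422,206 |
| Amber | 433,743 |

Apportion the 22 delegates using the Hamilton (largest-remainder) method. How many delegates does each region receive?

Red 4, Blue 4, Green 3, Gold 4, Silver 3, Violet 2, Amber 2

Total 4454219; standard divisor 4454219/22 ≈ 202464.5.
Standard quotas: Red 4.4773, Blue 3.8240, Green 2.7529, Gold 3.6361, Silver 3.0821, Violet 2.0853, Amber 2.1423.
Lower quotas: Red 4, Blue 3, Green 2, Gold 3, Silver 3, Violet 2, Amber 2 (sum 19, leaving 3 seats).
Remainders in descending order: Blue 0.8240, Green 0.7529, Gold 0.6361, Red 0.4773, Amber 0.1423, Violet 0.0853, Silver 0.0821.
The surplus seats go to Blue, Green, Gold.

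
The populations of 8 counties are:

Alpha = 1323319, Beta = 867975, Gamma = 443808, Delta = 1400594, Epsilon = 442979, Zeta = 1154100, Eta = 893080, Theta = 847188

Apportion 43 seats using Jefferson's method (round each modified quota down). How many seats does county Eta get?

Standard divisor 7373043/43 ≈ 171466.116; standard quotas: Alpha 7.718, Beta 5.062, Gamma 2.588, Delta 8.168, Epsilon 2.583, Zeta 6.731, Eta 5.208, Theta 4.941.
Rounding down gives 7, 5, 2, 8, 2, 6, 5, 4 = 39 seats, so the divisor must be adjusted.
With modified divisor 152200: modified quotas Alpha 8.695, Beta 5.703, Gamma 2.916, Delta 9.202, Epsilon 2.911, Zeta 7.583, Eta 5.868, Theta 5.566.
Rounding down: Alpha 8, Beta 5, Gamma 2, Delta 9, Epsilon 2, Zeta 7, Eta 5, Theta 5 (total 43).
Eta receives 5.

5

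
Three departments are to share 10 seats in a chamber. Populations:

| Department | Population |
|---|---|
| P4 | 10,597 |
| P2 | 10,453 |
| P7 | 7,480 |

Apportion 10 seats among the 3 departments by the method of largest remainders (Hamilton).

P4 4; P2 4; P7 2

The standard divisor is 28530/10 = 2853.
Standard quotas: P4 3.7143, P2 3.6639, P7 2.6218.
Lower quotas: P4 3, P2 3, P7 2 (sum 8, leaving 2 seats).
Remainders in descending order: P4 0.7143, P2 0.6639, P7 0.6218.
Largest remainders: P4, P2 receive the extra seats.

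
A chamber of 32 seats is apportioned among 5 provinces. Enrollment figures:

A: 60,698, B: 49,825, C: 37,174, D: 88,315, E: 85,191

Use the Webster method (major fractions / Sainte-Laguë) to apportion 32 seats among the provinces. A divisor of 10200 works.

A: 6, B: 5, C: 4, D: 9, E: 8

With modified divisor 10200: modified quotas A 5.951, B 4.885, C 3.645, D 8.658, E 8.352.
Rounding to the nearest integer: A 6, B 5, C 4, D 9, E 8 (total 32).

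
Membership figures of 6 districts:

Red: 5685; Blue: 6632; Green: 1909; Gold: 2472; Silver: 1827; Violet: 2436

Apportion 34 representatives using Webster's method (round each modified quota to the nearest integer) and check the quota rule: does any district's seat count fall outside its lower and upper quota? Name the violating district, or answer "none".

none

Standard quotas: Red 9.221, Blue 10.758, Green 3.097, Gold 4.010, Silver 2.964, Violet 3.951.
Webster allocation: Red 9, Blue 11, Green 3, Gold 4, Silver 3, Violet 4.
Every allocation lies between the lower and upper quota.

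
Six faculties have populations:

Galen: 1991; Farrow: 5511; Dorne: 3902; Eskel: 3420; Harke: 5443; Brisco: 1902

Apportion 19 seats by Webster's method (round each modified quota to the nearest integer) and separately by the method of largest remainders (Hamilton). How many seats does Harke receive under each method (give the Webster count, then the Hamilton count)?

4 and 5

Webster: Galen 2, Farrow 5, Dorne 3, Eskel 3, Harke 4, Brisco 2.
Hamilton: Galen 2, Farrow 5, Dorne 3, Eskel 3, Harke 5, Brisco 1.
Harke gets 4 under Webster and 5 under Hamilton.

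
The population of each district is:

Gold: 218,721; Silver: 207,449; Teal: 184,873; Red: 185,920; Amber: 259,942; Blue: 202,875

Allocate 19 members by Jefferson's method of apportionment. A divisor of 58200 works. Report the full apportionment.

With modified divisor 58200: modified quotas Gold 3.758, Silver 3.564, Teal 3.177, Red 3.195, Amber 4.466, Blue 3.486.
Rounding down: Gold 3, Silver 3, Teal 3, Red 3, Amber 4, Blue 3 (total 19).

Gold 3; Silver 3; Teal 3; Red 3; Amber 4; Blue 3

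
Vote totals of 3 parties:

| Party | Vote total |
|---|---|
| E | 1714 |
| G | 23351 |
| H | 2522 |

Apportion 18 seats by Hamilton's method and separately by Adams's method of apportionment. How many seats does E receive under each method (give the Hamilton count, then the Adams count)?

1 and 2

Hamilton: E 1, G 15, H 2.
Adams: E 2, G 14, H 2.
E gets 1 under Hamilton and 2 under Adams.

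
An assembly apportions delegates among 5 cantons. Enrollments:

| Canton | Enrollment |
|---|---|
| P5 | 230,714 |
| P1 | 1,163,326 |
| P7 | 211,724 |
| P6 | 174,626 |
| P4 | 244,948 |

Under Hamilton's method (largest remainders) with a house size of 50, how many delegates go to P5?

6

Total 2025338; standard divisor 2025338/50 ≈ 40506.76.
Standard quotas: P5 5.6957, P1 28.7193, P7 5.2269, P6 4.3110, P4 6.0471.
Lower quotas: P5 5, P1 28, P7 5, P6 4, P4 6 (sum 48, leaving 2 seats).
Remainders in descending order: P1 0.7193, P5 0.6957, P6 0.3110, P7 0.2269, P4 0.0471.
Largest remainders: P1, P5 receive the extra seats.
P5 receives 6.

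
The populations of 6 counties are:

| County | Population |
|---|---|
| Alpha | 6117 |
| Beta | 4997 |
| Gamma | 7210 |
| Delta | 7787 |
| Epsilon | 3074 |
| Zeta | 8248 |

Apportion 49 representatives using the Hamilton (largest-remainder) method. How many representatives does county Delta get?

10

The standard divisor is 37433/49 ≈ 763.939.
Standard quotas: Alpha 8.0072, Beta 6.5411, Gamma 9.4379, Delta 10.1932, Epsilon 4.0239, Zeta 10.7967.
Lower quotas: Alpha 8, Beta 6, Gamma 9, Delta 10, Epsilon 4, Zeta 10 (sum 47, leaving 2 seats).
Remainders in descending order: Zeta 0.7967, Beta 0.5411, Gamma 0.4379, Delta 0.1932, Epsilon 0.0239, Alpha 0.0072.
Largest remainders: Zeta, Beta receive the extra seats.
Delta receives 10.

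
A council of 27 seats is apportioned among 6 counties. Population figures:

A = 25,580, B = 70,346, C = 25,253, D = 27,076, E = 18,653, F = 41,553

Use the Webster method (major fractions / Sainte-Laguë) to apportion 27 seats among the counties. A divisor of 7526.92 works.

A 3, B 9, C 3, D 4, E 2, F 6

With modified divisor 7526.92: modified quotas A 3.398, B 9.346, C 3.355, D 3.597, E 2.478, F 5.521.
Rounding to the nearest integer: A 3, B 9, C 3, D 4, E 2, F 6 (total 27).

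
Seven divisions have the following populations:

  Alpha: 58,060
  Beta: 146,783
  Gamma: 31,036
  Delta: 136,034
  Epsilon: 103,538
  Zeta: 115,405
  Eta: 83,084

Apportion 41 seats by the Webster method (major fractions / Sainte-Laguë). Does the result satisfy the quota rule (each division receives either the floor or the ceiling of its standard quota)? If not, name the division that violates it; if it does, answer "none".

none

Standard quotas: Alpha 3.532, Beta 8.930, Gamma 1.888, Delta 8.276, Epsilon 6.299, Zeta 7.021, Eta 5.055.
Webster allocation: Alpha 4, Beta 9, Gamma 2, Delta 8, Epsilon 6, Zeta 7, Eta 5.
Every allocation lies between the lower and upper quota.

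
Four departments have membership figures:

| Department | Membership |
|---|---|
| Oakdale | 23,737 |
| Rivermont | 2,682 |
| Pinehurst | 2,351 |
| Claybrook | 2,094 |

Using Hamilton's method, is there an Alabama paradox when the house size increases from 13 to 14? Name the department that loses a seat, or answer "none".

At 13 seats: Oakdale 10, Rivermont 1, Pinehurst 1, Claybrook 1.
At 14 seats: Oakdale 11, Rivermont 1, Pinehurst 1, Claybrook 1.
No department's allocation decreased.

none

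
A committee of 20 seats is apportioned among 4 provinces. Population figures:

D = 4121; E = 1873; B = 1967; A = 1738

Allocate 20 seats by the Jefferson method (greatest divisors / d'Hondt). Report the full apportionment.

D=9, E=4, B=4, A=3

Standard divisor 9699/20 ≈ 484.95; standard quotas: D 8.498, E 3.862, B 4.056, A 3.584.
Rounding down gives 8, 3, 4, 3 = 18 seats, so the divisor must be adjusted.
With modified divisor 450: modified quotas D 9.158, E 4.162, B 4.371, A 3.862.
Rounding down: D 9, E 4, B 4, A 3 (total 20).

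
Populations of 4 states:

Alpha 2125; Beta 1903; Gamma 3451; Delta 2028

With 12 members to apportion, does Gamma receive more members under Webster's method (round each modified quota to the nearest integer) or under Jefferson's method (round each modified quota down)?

Webster: Alpha 3, Beta 2, Gamma 4, Delta 3.
Jefferson: Alpha 3, Beta 2, Gamma 5, Delta 2.
Gamma gets 4 under Webster and 5 under Jefferson.

Jefferson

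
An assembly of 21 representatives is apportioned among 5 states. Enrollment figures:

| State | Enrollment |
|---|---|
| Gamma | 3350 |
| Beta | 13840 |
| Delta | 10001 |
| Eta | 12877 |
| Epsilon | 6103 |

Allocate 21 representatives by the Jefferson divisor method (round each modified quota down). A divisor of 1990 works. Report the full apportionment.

With modified divisor 1990: modified quotas Gamma 1.683, Beta 6.955, Delta 5.026, Eta 6.471, Epsilon 3.067.
Rounding down: Gamma 1, Beta 6, Delta 5, Eta 6, Epsilon 3 (total 21).

Gamma=1, Beta=6, Delta=5, Eta=6, Epsilon=3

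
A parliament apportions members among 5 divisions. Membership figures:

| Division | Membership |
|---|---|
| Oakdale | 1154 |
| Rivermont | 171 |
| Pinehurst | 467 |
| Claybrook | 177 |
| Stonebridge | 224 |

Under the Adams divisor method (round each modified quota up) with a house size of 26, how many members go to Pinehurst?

Standard divisor 2193/26 ≈ 84.346; standard quotas: Oakdale 13.682, Rivermont 2.027, Pinehurst 5.537, Claybrook 2.098, Stonebridge 2.656.
Rounding up gives 14, 3, 6, 3, 3 = 29 seats, so the divisor must be adjusted.
With modified divisor 90: modified quotas Oakdale 12.822, Rivermont 1.900, Pinehurst 5.189, Claybrook 1.967, Stonebridge 2.489.
Rounding up: Oakdale 13, Rivermont 2, Pinehurst 6, Claybrook 2, Stonebridge 3 (total 26).
Pinehurst receives 6.

6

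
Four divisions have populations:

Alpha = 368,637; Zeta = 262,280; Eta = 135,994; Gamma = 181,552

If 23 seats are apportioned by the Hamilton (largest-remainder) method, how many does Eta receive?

3

The standard divisor is 948463/23 ≈ 41237.522.
Standard quotas: Alpha 8.9394, Zeta 6.3602, Eta 3.2978, Gamma 4.4026.
Lower quotas: Alpha 8, Zeta 6, Eta 3, Gamma 4 (sum 21, leaving 2 seats).
Remainders in descending order: Alpha 0.9394, Gamma 0.4026, Zeta 0.3602, Eta 0.2978.
The surplus seats go to Alpha, Gamma.
Eta receives 3.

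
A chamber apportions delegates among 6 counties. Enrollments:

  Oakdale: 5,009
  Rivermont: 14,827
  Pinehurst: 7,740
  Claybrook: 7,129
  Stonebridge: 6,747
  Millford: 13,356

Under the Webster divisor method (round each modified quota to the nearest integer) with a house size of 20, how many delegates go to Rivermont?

5

Standard divisor 54808/20 ≈ 2740.4; standard quotas: Oakdale 1.828, Rivermont 5.411, Pinehurst 2.824, Claybrook 2.601, Stonebridge 2.462, Millford 4.874.
Rounding to the nearest integer gives Oakdale 2, Rivermont 5, Pinehurst 3, Claybrook 3, Stonebridge 2, Millford 5 — total 20, matching the house size, so no adjustment is needed.
Rivermont receives 5.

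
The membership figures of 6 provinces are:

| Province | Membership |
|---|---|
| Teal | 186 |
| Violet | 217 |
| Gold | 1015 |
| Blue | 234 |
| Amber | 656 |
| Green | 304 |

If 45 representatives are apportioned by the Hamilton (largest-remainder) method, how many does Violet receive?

Total 2612; standard divisor 2612/45 ≈ 58.044.
Standard quotas: Teal 3.204, Violet 3.739, Gold 17.487, Blue 4.031, Amber 11.302, Green 5.237.
Lower quotas: Teal 3, Violet 3, Gold 17, Blue 4, Amber 11, Green 5 (sum 43, leaving 2 seats).
Remainders in descending order: Violet 0.739, Gold 0.487, Amber 0.302, Green 0.237, Teal 0.204, Blue 0.031.
The surplus seats go to Violet, Gold.
Violet receives 4.

4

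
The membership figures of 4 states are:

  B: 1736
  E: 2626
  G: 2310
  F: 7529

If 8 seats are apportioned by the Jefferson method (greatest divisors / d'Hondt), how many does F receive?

5

Standard divisor 14201/8 ≈ 1775.125; standard quotas: B 0.978, E 1.479, G 1.301, F 4.241.
Rounding down gives 0, 1, 1, 4 = 6 seats, so the divisor must be adjusted.
With modified divisor 1400: modified quotas B 1.240, E 1.876, G 1.650, F 5.378.
Rounding down: B 1, E 1, G 1, F 5 (total 8).
F receives 5.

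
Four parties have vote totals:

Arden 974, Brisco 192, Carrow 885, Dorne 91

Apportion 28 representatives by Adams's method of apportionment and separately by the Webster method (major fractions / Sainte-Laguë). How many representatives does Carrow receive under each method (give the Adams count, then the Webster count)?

11 and 12

Adams: Arden 12, Brisco 3, Carrow 11, Dorne 2.
Webster: Arden 13, Brisco 2, Carrow 12, Dorne 1.
Carrow gets 11 under Adams and 12 under Webster.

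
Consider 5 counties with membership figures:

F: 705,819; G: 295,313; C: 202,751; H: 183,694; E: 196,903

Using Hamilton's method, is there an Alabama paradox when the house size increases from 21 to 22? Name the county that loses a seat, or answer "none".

At 21 seats: F 9, G 4, C 3, H 2, E 3.
At 22 seats: F 10, G 4, C 3, H 2, E 3.
No county's allocation decreased.

none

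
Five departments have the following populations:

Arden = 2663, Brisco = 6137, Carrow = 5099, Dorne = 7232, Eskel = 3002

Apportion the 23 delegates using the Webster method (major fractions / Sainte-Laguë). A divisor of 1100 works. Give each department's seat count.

With modified divisor 1100: modified quotas Arden 2.421, Brisco 5.579, Carrow 4.635, Dorne 6.575, Eskel 2.729.
Rounding to the nearest integer: Arden 2, Brisco 6, Carrow 5, Dorne 7, Eskel 3 (total 23).

Arden 2, Brisco 6, Carrow 5, Dorne 7, Eskel 3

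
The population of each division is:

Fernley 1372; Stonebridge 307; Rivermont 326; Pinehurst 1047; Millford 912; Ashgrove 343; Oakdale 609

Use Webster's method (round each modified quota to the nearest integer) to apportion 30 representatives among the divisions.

Fernley=8; Stonebridge=2; Rivermont=2; Pinehurst=6; Millford=6; Ashgrove=2; Oakdale=4

Standard divisor 4916/30 ≈ 163.867; standard quotas: Fernley 8.373, Stonebridge 1.873, Rivermont 1.989, Pinehurst 6.389, Millford 5.566, Ashgrove 2.093, Oakdale 3.716.
Rounding to the nearest integer gives Fernley 8, Stonebridge 2, Rivermont 2, Pinehurst 6, Millford 6, Ashgrove 2, Oakdale 4 — total 30, matching the house size, so no adjustment is needed.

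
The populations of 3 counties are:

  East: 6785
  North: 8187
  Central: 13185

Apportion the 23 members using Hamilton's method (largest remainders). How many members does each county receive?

Standard divisor: 28157 ÷ 23 ≈ 1224.217.
Standard quotas: East 5.5423, North 6.6875, Central 10.7701.
Lower quotas: East 5, North 6, Central 10 (sum 21, leaving 2 seats).
Remainders in descending order: Central 0.7701, North 0.6875, East 0.5423.
Largest remainders: Central, North receive the extra seats.

East 5; North 7; Central 11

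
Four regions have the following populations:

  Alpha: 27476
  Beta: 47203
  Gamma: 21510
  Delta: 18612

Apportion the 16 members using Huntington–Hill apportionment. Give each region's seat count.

Alpha=4; Beta=6; Gamma=3; Delta=3

With divisor 7441: modified quotas Alpha 3.693, Beta 6.344, Gamma 2.891, Delta 2.501.
Geometric-mean thresholds: Alpha √(3·4)=3.464, Beta √(6·7)=6.481, Gamma √(2·3)=2.449, Delta √(2·3)=2.449.
Each quota rounded against its threshold gives Alpha 4, Beta 6, Gamma 3, Delta 3 (total 16).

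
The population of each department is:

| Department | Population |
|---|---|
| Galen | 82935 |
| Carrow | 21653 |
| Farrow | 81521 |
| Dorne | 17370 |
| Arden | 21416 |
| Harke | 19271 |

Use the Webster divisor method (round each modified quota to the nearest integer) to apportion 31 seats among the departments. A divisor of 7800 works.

Galen=11, Carrow=3, Farrow=10, Dorne=2, Arden=3, Harke=2

With modified divisor 7800: modified quotas Galen 10.633, Carrow 2.776, Farrow 10.451, Dorne 2.227, Arden 2.746, Harke 2.471.
Rounding to the nearest integer: Galen 11, Carrow 3, Farrow 10, Dorne 2, Arden 3, Harke 2 (total 31).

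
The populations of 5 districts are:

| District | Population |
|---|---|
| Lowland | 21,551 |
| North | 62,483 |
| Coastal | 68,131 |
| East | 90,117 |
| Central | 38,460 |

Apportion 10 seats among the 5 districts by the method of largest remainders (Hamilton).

Lowland 1; North 2; Coastal 3; East 3; Central 1

Standard divisor: 280742 ÷ 10 ≈ 28074.2.
Standard quotas: Lowland 0.7676, North 2.2256, Coastal 2.4268, East 3.2100, Central 1.3699.
Lower quotas: Lowland 0, North 2, Coastal 2, East 3, Central 1 (sum 8, leaving 2 seats).
Remainders in descending order: Lowland 0.7676, Coastal 0.4268, Central 0.3699, North 0.2256, East 0.2100.
The surplus seats go to Lowland, Coastal.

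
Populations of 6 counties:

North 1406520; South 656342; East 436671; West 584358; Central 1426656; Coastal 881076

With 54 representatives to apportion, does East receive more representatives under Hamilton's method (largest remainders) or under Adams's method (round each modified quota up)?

Hamilton: North 14, South 7, East 4, West 6, Central 14, Coastal 9.
Adams: North 13, South 7, East 5, West 6, Central 14, Coastal 9.
East gets 4 under Hamilton and 5 under Adams.

Adams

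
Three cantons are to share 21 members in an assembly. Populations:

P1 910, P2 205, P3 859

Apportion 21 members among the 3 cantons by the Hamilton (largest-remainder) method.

Total 1974; standard divisor 1974/21 = 94.
Standard quotas: P1 9.681, P2 2.181, P3 9.138.
Lower quotas: P1 9, P2 2, P3 9 (sum 20, leaving 1 seat).
Remainders in descending order: P1 0.681, P2 0.181, P3 0.138.
Largest remainder: P1 receives the extra seat.

P1=10, P2=2, P3=9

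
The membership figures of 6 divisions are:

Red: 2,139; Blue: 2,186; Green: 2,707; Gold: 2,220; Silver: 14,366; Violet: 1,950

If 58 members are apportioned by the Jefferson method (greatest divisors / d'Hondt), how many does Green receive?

6

Standard divisor 25568/58 ≈ 440.828; standard quotas: Red 4.852, Blue 4.959, Green 6.141, Gold 5.036, Silver 32.589, Violet 4.423.
Rounding down gives 4, 4, 6, 5, 32, 4 = 55 seats, so the divisor must be adjusted.
With modified divisor 425: modified quotas Red 5.033, Blue 5.144, Green 6.369, Gold 5.224, Silver 33.802, Violet 4.588.
Rounding down: Red 5, Blue 5, Green 6, Gold 5, Silver 33, Violet 4 (total 58).
Green receives 6.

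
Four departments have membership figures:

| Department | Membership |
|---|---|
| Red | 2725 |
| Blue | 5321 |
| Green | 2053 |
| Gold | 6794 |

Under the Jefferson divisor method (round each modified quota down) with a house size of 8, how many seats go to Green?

1

Standard divisor 16893/8 ≈ 2111.625; standard quotas: Red 1.290, Blue 2.520, Green 0.972, Gold 3.217.
Rounding down gives 1, 2, 0, 3 = 6 seats, so the divisor must be adjusted.
With modified divisor 1740: modified quotas Red 1.566, Blue 3.058, Green 1.180, Gold 3.905.
Rounding down: Red 1, Blue 3, Green 1, Gold 3 (total 8).
Green receives 1.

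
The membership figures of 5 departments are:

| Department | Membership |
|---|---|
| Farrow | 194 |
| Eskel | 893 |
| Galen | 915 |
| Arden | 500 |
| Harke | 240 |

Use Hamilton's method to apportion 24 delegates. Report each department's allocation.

The standard divisor is 2742/24 ≈ 114.25.
Standard quotas: Farrow 1.698, Eskel 7.816, Galen 8.009, Arden 4.376, Harke 2.101.
Lower quotas: Farrow 1, Eskel 7, Galen 8, Arden 4, Harke 2 (sum 22, leaving 2 seats).
Remainders in descending order: Eskel 0.816, Farrow 0.698, Arden 0.376, Harke 0.101, Galen 0.009.
The surplus seats go to Eskel, Farrow.

Farrow: 2, Eskel: 8, Galen: 8, Arden: 4, Harke: 2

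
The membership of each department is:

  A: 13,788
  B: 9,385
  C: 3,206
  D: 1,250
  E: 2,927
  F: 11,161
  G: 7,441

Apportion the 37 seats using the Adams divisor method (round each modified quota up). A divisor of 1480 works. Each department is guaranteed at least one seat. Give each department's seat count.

With modified divisor 1480: modified quotas A 9.316, B 6.341, C 2.166, D 0.845, E 1.978, F 7.541, G 5.028.
Rounding up: A 10, B 7, C 3, D 1, E 2, F 8, G 6 (total 37).

A: 10, B: 7, C: 3, D: 1, E: 2, F: 8, G: 6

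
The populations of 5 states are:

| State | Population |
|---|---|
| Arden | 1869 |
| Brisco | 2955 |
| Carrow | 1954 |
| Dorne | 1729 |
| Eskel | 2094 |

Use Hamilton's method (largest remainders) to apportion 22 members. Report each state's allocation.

Arden 4; Brisco 6; Carrow 4; Dorne 4; Eskel 4

Total 10601; standard divisor 10601/22 ≈ 481.864.
Standard quotas: Arden 3.879, Brisco 6.132, Carrow 4.055, Dorne 3.588, Eskel 4.346.
Lower quotas: Arden 3, Brisco 6, Carrow 4, Dorne 3, Eskel 4 (sum 20, leaving 2 seats).
Remainders in descending order: Arden 0.879, Dorne 0.588, Eskel 0.346, Brisco 0.132, Carrow 0.055.
The surplus seats go to Arden, Dorne.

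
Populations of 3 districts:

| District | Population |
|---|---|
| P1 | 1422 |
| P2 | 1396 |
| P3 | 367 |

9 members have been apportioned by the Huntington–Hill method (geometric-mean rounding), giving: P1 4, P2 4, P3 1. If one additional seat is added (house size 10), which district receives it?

P1

Priority for the next seat is population ÷ (√(s·(s+1))).
Priorities: P1 317.969, P2 312.155, P3 259.508.
Highest priority: P1.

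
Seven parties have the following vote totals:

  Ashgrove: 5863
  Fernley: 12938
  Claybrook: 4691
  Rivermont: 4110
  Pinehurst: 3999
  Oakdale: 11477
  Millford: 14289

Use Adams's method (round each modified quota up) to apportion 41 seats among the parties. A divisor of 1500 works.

With modified divisor 1500: modified quotas Ashgrove 3.909, Fernley 8.625, Claybrook 3.127, Rivermont 2.740, Pinehurst 2.666, Oakdale 7.651, Millford 9.526.
Rounding up: Ashgrove 4, Fernley 9, Claybrook 4, Rivermont 3, Pinehurst 3, Oakdale 8, Millford 10 (total 41).

Ashgrove: 4, Fernley: 9, Claybrook: 4, Rivermont: 3, Pinehurst: 3, Oakdale: 8, Millford: 10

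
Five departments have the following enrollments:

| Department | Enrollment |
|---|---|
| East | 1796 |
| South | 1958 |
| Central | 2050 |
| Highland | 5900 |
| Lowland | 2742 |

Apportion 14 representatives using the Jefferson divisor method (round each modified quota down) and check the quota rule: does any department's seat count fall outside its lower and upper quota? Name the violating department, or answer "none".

Standard quotas: East 1.741, South 1.898, Central 1.987, Highland 5.718, Lowland 2.657.
Jefferson allocation: East 1, South 2, Central 2, Highland 6, Lowland 3.
Every allocation lies between the lower and upper quota.

none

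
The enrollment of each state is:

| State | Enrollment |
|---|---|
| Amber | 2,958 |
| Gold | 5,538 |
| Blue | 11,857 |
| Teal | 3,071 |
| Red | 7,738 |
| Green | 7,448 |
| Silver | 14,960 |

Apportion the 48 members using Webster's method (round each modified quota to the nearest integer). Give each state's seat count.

Amber: 3; Gold: 5; Blue: 10; Teal: 3; Red: 7; Green: 7; Silver: 13

Standard divisor 53570/48 ≈ 1116.042; standard quotas: Amber 2.650, Gold 4.962, Blue 10.624, Teal 2.752, Red 6.933, Green 6.674, Silver 13.405.
Rounding to the nearest integer gives 3, 5, 11, 3, 7, 7, 13 = 49 seats, so the divisor must be adjusted.
With modified divisor 1140: modified quotas Amber 2.595, Gold 4.858, Blue 10.401, Teal 2.694, Red 6.788, Green 6.533, Silver 13.123.
Rounding to the nearest integer: Amber 3, Gold 5, Blue 10, Teal 3, Red 7, Green 7, Silver 13 (total 48).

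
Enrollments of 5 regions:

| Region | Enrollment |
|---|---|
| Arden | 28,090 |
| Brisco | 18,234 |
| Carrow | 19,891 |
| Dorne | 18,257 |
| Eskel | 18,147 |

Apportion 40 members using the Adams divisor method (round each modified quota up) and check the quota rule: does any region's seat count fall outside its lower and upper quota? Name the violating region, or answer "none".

Standard quotas: Arden 10.949, Brisco 7.107, Carrow 7.753, Dorne 7.116, Eskel 7.074.
Adams allocation: Arden 11, Brisco 7, Carrow 8, Dorne 7, Eskel 7.
Every allocation lies between the lower and upper quota.

none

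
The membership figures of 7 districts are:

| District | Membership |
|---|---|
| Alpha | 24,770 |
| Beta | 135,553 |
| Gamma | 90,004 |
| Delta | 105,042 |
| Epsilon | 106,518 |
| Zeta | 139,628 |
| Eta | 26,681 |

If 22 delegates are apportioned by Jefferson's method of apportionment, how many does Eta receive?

1

Standard divisor 628196/22 ≈ 28554.364; standard quotas: Alpha 0.867, Beta 4.747, Gamma 3.152, Delta 3.679, Epsilon 3.730, Zeta 4.890, Eta 0.934.
Rounding down gives 0, 4, 3, 3, 3, 4, 0 = 17 seats, so the divisor must be adjusted.
With modified divisor 25500: modified quotas Alpha 0.971, Beta 5.316, Gamma 3.530, Delta 4.119, Epsilon 4.177, Zeta 5.476, Eta 1.046.
Rounding down: Alpha 0, Beta 5, Gamma 3, Delta 4, Epsilon 4, Zeta 5, Eta 1 (total 22).
Eta receives 1.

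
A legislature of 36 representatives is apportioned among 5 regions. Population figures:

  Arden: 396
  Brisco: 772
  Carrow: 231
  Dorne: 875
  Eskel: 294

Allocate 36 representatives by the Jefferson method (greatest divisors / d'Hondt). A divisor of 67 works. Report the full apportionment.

With modified divisor 67: modified quotas Arden 5.910, Brisco 11.522, Carrow 3.448, Dorne 13.060, Eskel 4.388.
Rounding down: Arden 5, Brisco 11, Carrow 3, Dorne 13, Eskel 4 (total 36).

Arden=5, Brisco=11, Carrow=3, Dorne=13, Eskel=4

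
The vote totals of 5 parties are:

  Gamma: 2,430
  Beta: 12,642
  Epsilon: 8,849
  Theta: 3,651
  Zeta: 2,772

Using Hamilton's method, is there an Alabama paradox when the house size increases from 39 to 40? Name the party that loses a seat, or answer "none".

Zeta

At 39 seats: Gamma 3, Beta 16, Epsilon 11, Theta 5, Zeta 4.
At 40 seats: Gamma 3, Beta 17, Epsilon 12, Theta 5, Zeta 3.
Zeta drops from 4 to 3.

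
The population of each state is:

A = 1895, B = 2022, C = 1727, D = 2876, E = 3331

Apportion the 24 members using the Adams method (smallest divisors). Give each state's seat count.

Standard divisor 11851/24 ≈ 493.792; standard quotas: A 3.838, B 4.095, C 3.497, D 5.824, E 6.746.
Rounding up gives 4, 5, 4, 6, 7 = 26 seats, so the divisor must be adjusted.
With modified divisor 570: modified quotas A 3.325, B 3.547, C 3.030, D 5.046, E 5.844.
Rounding up: A 4, B 4, C 4, D 6, E 6 (total 24).

A=4, B=4, C=4, D=6, E=6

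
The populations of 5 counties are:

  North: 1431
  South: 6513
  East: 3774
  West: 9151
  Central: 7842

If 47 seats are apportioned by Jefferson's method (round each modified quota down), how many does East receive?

6

Standard divisor 28711/47 ≈ 610.872; standard quotas: North 2.343, South 10.662, East 6.178, West 14.980, Central 12.837.
Rounding down gives 2, 10, 6, 14, 12 = 44 seats, so the divisor must be adjusted.
With modified divisor 580: modified quotas North 2.467, South 11.229, East 6.507, West 15.778, Central 13.521.
Rounding down: North 2, South 11, East 6, West 15, Central 13 (total 47).
East receives 6.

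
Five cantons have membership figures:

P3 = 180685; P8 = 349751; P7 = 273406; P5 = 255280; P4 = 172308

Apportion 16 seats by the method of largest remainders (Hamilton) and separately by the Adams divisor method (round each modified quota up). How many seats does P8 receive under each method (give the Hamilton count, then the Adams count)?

5 and 4

Hamilton: P3 2, P8 5, P7 4, P5 3, P4 2.
Adams: P3 3, P8 4, P7 4, P5 3, P4 2.
P8 gets 5 under Hamilton and 4 under Adams.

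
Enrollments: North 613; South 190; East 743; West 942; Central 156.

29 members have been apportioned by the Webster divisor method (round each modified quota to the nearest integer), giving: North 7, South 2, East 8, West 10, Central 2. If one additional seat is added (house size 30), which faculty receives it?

West

Priority for the next seat is population ÷ (current seats + 0.5).
Priorities: North 81.733, South 76.000, East 87.412, West 89.714, Central 62.400.
Highest priority: West.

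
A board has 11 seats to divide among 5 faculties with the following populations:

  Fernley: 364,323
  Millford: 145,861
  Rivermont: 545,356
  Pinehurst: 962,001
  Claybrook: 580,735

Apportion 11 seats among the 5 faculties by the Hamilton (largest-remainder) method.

The standard divisor is 2598276/11 ≈ 236206.909.
Standard quotas: Fernley 1.5424, Millford 0.6175, Rivermont 2.3088, Pinehurst 4.0727, Claybrook 2.4586.
Lower quotas: Fernley 1, Millford 0, Rivermont 2, Pinehurst 4, Claybrook 2 (sum 9, leaving 2 seats).
Remainders in descending order: Millford 0.6175, Fernley 0.5424, Claybrook 0.4586, Rivermont 0.3088, Pinehurst 0.0727.
The surplus seats go to Millford, Fernley.

Fernley 2, Millford 1, Rivermont 2, Pinehurst 4, Claybrook 2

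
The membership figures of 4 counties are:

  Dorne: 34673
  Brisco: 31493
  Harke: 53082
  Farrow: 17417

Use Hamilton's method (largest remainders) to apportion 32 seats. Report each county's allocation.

Dorne=8, Brisco=7, Harke=13, Farrow=4

Standard divisor: 136665 ÷ 32 ≈ 4270.781.
Standard quotas: Dorne 8.1187, Brisco 7.3741, Harke 12.4291, Farrow 4.0782.
Lower quotas: Dorne 8, Brisco 7, Harke 12, Farrow 4 (sum 31, leaving 1 seat).
Remainders in descending order: Harke 0.4291, Brisco 0.3741, Dorne 0.1187, Farrow 0.0782.
The surplus seat goes to Harke.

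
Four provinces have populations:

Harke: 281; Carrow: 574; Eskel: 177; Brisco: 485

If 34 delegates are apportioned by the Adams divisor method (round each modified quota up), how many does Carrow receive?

13

Standard divisor 1517/34 ≈ 44.618; standard quotas: Harke 6.298, Carrow 12.865, Eskel 3.967, Brisco 10.870.
Rounding up gives 7, 13, 4, 11 = 35 seats, so the divisor must be adjusted.
With modified divisor 47: modified quotas Harke 5.979, Carrow 12.213, Eskel 3.766, Brisco 10.319.
Rounding up: Harke 6, Carrow 13, Eskel 4, Brisco 11 (total 34).
Carrow receives 13.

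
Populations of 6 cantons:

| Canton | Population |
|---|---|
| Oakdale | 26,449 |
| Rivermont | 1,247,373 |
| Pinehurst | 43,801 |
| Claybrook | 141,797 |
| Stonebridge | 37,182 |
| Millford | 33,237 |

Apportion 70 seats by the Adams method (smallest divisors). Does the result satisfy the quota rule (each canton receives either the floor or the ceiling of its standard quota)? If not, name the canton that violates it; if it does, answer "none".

Rivermont

Standard quotas: Oakdale 1.210, Rivermont 57.075, Pinehurst 2.004, Claybrook 6.488, Stonebridge 1.701, Millford 1.521.
Adams allocation: Oakdale 2, Rivermont 55, Pinehurst 2, Claybrook 7, Stonebridge 2, Millford 2.
Rivermont has quota 57.075 (lower 57, upper 58) but receives 55 — outside the quota interval.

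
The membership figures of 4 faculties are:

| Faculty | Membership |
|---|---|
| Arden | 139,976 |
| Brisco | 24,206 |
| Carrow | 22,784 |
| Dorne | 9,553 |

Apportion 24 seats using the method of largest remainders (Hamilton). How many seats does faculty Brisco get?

The standard divisor is 196519/24 ≈ 8188.292.
Standard quotas: Arden 17.0947, Brisco 2.9562, Carrow 2.7825, Dorne 1.1667.
Lower quotas: Arden 17, Brisco 2, Carrow 2, Dorne 1 (sum 22, leaving 2 seats).
Remainders in descending order: Brisco 0.9562, Carrow 0.7825, Dorne 0.1667, Arden 0.0947.
The surplus seats go to Brisco, Carrow.
Brisco receives 3.

3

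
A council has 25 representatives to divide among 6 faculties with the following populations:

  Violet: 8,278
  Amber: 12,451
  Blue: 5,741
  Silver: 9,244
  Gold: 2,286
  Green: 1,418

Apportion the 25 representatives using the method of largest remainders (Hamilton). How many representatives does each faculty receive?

Standard divisor: 39418 ÷ 25 ≈ 1576.72.
Standard quotas: Violet 5.2501, Amber 7.8968, Blue 3.6411, Silver 5.8628, Gold 1.4498, Green 0.8993.
Lower quotas: Violet 5, Amber 7, Blue 3, Silver 5, Gold 1, Green 0 (sum 21, leaving 4 seats).
Remainders in descending order: Green 0.8993, Amber 0.8968, Silver 0.8628, Blue 0.6411, Gold 0.4498, Violet 0.2501.
Largest remainders: Green, Amber, Silver, Blue receive the extra seats.

Violet 5, Amber 8, Blue 4, Silver 6, Gold 1, Green 1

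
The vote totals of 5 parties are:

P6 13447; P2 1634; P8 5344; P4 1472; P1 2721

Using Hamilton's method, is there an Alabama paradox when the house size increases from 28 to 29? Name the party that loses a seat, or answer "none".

none

At 28 seats: P6 15, P2 2, P8 6, P4 2, P1 3.
At 29 seats: P6 16, P2 2, P8 6, P4 2, P1 3.
No party's allocation decreased.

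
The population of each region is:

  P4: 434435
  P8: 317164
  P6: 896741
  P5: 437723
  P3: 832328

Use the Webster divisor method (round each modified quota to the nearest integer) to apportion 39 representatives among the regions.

P4=6, P8=4, P6=12, P5=6, P3=11

Standard divisor 2918391/39 ≈ 74830.538; standard quotas: P4 5.806, P8 4.238, P6 11.984, P5 5.850, P3 11.123.
Rounding to the nearest integer gives P4 6, P8 4, P6 12, P5 6, P3 11 — total 39, matching the house size, so no adjustment is needed.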